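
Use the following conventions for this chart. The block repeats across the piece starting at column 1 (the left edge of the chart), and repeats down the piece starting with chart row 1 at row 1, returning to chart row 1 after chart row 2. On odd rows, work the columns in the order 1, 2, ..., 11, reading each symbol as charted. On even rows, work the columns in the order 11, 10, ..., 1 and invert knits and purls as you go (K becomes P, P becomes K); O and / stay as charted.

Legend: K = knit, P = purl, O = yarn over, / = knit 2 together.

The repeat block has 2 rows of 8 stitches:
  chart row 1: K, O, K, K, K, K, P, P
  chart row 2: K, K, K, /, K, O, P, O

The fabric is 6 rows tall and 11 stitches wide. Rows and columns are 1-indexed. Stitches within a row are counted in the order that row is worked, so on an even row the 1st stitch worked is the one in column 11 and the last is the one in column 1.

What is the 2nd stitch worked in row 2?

Row 2 uses chart row ((2-1) mod 2)+1 = 2. Row 2 is even, so WS.
Chart row 2 tiled across columns 1-11: K K K / K O P O K K K
Wrong side: read the tiled row from column 11 down to 1 and exchange K with P (leave O, /).
Row 2 as worked: P P P O K O P / P P P
Counting 2 along the worked row gives P.

Result:
P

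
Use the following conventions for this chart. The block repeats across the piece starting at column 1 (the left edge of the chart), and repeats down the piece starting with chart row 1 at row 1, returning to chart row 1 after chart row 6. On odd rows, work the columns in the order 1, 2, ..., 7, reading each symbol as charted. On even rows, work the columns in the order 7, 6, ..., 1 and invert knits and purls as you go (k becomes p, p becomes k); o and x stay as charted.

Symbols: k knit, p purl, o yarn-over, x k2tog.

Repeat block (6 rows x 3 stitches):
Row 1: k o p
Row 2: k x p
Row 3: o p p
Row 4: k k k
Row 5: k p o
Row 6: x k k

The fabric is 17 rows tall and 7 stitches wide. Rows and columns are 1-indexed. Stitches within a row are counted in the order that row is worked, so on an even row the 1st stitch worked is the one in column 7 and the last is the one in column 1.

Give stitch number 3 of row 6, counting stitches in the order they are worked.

Result:
p

Derivation:
Row 6: (6-1) mod 6 = 5, so use chart row 6. Even row -> WS.
Chart row 6 tiled across columns 1-7: x k k x k k x
Wrong side: read the tiled row from column 7 down to 1 and exchange k with p (leave o, x).
Row 6 as worked: x p p x p p x
The 3rd stitch worked is p.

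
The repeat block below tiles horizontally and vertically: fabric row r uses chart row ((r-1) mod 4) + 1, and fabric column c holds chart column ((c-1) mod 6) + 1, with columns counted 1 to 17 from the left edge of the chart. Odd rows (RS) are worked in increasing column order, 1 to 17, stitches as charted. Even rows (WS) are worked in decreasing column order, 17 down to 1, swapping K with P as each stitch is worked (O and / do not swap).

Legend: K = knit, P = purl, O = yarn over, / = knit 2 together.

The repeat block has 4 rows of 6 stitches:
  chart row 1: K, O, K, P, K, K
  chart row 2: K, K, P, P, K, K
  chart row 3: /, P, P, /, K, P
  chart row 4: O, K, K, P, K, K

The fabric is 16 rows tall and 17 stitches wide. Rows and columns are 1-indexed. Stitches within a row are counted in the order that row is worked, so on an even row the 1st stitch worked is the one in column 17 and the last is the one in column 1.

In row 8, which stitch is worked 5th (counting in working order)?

Row 8 uses chart row ((8-1) mod 4)+1 = 4. Row 8 is even, so WS.
Chart row 4 tiled across columns 1-17: O K K P K K O K K P K K O K K P K
WS row: flip the tiled sequence (start at column 17) and apply K<->P; O and / stay.
Row 8 as worked: P K P P O P P K P P O P P K P P O
Stitch 5 in working order -> O

Stitch:
O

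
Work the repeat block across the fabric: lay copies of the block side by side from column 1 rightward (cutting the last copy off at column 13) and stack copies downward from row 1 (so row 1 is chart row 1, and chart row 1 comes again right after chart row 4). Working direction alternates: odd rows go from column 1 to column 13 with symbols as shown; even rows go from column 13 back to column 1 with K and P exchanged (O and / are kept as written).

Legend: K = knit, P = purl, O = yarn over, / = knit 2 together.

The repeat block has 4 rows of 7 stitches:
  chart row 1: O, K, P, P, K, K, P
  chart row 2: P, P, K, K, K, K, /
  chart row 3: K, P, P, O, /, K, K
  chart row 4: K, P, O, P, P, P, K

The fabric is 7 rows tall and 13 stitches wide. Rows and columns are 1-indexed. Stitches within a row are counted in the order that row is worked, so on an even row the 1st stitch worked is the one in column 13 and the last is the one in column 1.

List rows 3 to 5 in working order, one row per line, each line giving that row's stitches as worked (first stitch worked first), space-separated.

Row 3: chart row 3, RS - tile across columns 1-13 and work as-is.
Row 4: chart row 4, WS - tiled (columns 1-13): K P O P P P K K P O P P P; work from column 13 back to 1 with K<->P swapped.
Row 5: chart row 1, RS - tile across columns 1-13 and work as-is.

== ROWS AS WORKED ==
K P P O / K K K P P O / K
K K K O K P P K K K O K P
O K P P K K P O K P P K K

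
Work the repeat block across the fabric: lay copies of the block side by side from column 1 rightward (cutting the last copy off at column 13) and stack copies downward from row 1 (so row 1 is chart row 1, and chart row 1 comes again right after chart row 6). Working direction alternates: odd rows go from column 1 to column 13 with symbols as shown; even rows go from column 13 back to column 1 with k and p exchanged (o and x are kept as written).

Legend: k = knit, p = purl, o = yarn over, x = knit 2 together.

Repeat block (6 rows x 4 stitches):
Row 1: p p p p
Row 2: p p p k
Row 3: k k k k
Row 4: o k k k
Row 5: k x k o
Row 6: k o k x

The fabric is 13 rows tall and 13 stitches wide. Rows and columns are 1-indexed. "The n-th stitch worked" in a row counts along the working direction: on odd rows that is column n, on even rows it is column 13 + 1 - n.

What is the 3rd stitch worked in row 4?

Row 4 uses chart row ((4-1) mod 6)+1 = 4. Row 4 is even, so WS.
Chart row 4 tiled across columns 1-13: o k k k o k k k o k k k o
Wrong side: read the tiled row from column 13 down to 1 and exchange k with p (leave o, x).
Row 4 as worked: o p p p o p p p o p p p o
The 3rd stitch worked is p.

Result:
p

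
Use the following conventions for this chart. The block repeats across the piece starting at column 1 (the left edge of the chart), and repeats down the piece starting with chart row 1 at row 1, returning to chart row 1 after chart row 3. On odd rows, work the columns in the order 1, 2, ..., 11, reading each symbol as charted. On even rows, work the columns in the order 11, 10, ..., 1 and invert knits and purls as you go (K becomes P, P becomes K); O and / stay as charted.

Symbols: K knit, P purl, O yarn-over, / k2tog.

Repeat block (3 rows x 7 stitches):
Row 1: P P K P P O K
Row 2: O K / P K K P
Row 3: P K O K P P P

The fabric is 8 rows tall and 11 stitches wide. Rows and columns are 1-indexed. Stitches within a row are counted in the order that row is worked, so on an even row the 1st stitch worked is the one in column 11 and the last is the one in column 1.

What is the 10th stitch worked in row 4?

Row 4 uses chart row ((4-1) mod 3)+1 = 1. Row 4 is even, so WS.
Chart row 1 tiled across columns 1-11: P P K P P O K P P K P
WS: work from column 11 back to column 1 (reverse the tiled row), swapping K<->P (O and / unchanged).
Row 4 as worked: K P K K P O K K P K K
Counting 10 along the worked row gives K.

Result:
K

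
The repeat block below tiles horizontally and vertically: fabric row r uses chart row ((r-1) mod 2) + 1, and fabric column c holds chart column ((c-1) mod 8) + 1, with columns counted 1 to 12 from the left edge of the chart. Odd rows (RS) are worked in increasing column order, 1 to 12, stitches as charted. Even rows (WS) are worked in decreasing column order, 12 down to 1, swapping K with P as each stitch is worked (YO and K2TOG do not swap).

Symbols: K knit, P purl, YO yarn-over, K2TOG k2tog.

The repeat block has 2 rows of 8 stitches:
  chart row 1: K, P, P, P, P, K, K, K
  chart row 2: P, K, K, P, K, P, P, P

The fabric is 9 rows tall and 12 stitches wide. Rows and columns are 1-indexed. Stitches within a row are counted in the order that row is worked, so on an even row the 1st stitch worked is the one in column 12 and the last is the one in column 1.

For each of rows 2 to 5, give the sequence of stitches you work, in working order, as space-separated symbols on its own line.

Row 2: chart row 2, WS - tiled (columns 1-12): P K K P K P P P P K K P; work from column 12 back to 1 with K<->P swapped.
Row 3: chart row 1, RS - tile across columns 1-12 and work as-is.
Row 4: chart row 2, WS - tiled (columns 1-12): P K K P K P P P P K K P; work from column 12 back to 1 with K<->P swapped.
Row 5: chart row 1, RS - tile across columns 1-12 and work as-is.

Result:
K P P K K K K P K P P K
K P P P P K K K K P P P
K P P K K K K P K P P K
K P P P P K K K K P P P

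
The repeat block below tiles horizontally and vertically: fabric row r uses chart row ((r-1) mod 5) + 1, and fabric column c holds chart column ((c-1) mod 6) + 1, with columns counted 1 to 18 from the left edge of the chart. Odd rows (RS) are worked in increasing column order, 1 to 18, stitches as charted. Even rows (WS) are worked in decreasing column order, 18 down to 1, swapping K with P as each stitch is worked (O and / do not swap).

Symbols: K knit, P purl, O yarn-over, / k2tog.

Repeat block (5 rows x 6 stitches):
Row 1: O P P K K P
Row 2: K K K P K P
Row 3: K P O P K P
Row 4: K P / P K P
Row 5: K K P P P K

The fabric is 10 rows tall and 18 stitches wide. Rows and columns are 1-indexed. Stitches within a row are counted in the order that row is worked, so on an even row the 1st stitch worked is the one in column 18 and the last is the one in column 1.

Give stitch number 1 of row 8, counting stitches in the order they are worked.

Row 8: (8-1) mod 5 = 2, so use chart row 3. Even row -> WS.
Chart row 3 tiled across columns 1-18: K P O P K P K P O P K P K P O P K P
Wrong side: read the tiled row from column 18 down to 1 and exchange K with P (leave O, /).
Row 8 as worked: K P K O K P K P K O K P K P K O K P
The 1st stitch worked is K.

Stitch:
K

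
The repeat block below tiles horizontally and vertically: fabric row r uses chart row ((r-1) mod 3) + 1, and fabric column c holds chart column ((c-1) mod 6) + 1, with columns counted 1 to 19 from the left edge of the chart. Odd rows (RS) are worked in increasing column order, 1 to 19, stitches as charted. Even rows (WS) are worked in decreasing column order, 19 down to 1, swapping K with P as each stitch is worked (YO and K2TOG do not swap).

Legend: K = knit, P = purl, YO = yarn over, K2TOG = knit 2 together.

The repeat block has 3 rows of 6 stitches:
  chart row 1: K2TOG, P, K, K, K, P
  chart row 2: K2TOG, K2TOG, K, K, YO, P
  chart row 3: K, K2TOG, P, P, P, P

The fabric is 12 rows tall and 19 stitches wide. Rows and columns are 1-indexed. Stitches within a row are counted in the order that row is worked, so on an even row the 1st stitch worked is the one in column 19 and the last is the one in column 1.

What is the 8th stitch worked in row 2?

== STITCH ==
K

Derivation:
For row 2: chart row = ((2-1) mod 3) + 1 = 2; this is a WS (even) row.
Chart row 2 tiled across columns 1-19: K2TOG K2TOG K K YO P K2TOG K2TOG K K YO P K2TOG K2TOG K K YO P K2TOG
Wrong side: read the tiled row from column 19 down to 1 and exchange K with P (leave YO, K2TOG).
Row 2 as worked: K2TOG K YO P P K2TOG K2TOG K YO P P K2TOG K2TOG K YO P P K2TOG K2TOG
The 8th stitch worked is K.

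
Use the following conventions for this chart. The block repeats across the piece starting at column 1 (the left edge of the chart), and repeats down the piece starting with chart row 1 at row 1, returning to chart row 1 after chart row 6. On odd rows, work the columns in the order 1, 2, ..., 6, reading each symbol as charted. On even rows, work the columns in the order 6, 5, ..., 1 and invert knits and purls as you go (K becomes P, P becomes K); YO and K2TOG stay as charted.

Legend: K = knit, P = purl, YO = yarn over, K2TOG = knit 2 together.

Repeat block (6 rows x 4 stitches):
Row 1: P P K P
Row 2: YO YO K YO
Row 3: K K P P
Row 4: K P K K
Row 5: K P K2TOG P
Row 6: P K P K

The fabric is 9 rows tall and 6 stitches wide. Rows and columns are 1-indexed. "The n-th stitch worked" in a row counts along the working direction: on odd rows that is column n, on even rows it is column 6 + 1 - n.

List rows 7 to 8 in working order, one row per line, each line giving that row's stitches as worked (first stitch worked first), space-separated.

Row 7: chart row 1, RS - tile across columns 1-6 and work as-is.
Row 8: chart row 2, WS - tiled (columns 1-6): YO YO K YO YO YO; work from column 6 back to 1 with K<->P swapped.

Result:
P P K P P P
YO YO YO P YO YO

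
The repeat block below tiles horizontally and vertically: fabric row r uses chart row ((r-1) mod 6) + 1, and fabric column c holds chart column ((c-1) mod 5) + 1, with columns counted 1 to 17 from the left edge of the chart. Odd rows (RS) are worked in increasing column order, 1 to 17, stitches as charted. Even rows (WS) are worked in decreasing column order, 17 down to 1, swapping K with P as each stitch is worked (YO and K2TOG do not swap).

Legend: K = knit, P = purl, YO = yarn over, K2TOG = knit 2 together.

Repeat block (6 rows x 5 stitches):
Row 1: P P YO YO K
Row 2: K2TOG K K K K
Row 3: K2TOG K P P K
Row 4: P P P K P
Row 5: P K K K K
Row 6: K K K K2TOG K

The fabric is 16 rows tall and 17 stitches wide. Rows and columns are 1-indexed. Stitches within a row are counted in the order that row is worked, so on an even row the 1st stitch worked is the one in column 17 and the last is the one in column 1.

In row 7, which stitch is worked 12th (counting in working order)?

== STITCH ==
P

Derivation:
Row 7: (7-1) mod 6 = 0, so use chart row 1. Odd row -> RS.
Chart row 1 tiled across columns 1-17: P P YO YO K P P YO YO K P P YO YO K P P
RS: work column 1 to column 17, symbols as charted — the tiled row is the row as worked.
Counting 12 along the worked row gives P.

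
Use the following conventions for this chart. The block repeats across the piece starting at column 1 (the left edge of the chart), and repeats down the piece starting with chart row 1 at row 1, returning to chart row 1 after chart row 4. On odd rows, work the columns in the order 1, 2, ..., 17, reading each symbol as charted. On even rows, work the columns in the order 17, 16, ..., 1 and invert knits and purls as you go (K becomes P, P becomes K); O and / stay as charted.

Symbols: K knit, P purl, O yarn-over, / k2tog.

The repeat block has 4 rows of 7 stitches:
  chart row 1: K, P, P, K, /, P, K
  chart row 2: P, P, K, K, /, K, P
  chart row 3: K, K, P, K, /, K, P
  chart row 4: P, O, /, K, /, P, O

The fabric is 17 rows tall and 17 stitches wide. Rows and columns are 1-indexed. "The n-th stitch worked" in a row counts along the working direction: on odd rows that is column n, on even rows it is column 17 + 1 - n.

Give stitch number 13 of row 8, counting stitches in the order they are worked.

For row 8: chart row = ((8-1) mod 4) + 1 = 4; this is a WS (even) row.
Chart row 4 tiled across columns 1-17: P O / K / P O P O / K / P O P O /
Wrong side: read the tiled row from column 17 down to 1 and exchange K with P (leave O, /).
Row 8 as worked: / O K O K / P / O K O K / P / O K
The 13th stitch worked is /.

== STITCH ==
/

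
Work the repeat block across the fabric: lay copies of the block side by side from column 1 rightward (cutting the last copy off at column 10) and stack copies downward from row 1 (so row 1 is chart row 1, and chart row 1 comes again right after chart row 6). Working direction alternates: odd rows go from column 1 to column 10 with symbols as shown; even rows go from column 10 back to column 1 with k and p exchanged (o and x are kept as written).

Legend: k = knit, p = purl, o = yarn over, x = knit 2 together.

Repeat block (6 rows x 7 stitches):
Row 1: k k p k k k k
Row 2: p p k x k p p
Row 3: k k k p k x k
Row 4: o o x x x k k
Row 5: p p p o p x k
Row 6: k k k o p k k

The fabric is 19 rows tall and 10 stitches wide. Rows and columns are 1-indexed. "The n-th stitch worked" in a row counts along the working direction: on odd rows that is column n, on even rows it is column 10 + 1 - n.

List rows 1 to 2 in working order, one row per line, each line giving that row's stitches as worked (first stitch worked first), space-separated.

== ROWS AS WORKED ==
k k p k k k k k k p
p k k k k p x p k k

Derivation:
Row 1: chart row 1, RS - tile across columns 1-10 and work as-is.
Row 2: chart row 2, WS - tiled (columns 1-10): p p k x k p p p p k; work from column 10 back to 1 with k<->p swapped.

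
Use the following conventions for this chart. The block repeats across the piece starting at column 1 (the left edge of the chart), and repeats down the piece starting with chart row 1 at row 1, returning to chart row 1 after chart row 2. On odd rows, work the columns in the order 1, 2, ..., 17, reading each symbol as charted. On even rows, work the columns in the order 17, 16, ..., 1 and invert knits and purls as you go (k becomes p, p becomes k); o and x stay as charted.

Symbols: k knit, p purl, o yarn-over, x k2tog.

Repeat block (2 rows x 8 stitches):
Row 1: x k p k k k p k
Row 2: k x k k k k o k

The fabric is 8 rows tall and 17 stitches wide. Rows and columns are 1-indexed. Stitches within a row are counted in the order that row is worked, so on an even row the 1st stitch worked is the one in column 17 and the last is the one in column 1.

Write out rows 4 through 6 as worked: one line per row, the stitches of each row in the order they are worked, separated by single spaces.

== ROWS AS WORKED ==
p p o p p p p x p p o p p p p x p
x k p k k k p k x k p k k k p k x
p p o p p p p x p p o p p p p x p

Derivation:
Row 4: chart row 2, WS - tiled (columns 1-17): k x k k k k o k k x k k k k o k k; work from column 17 back to 1 with k<->p swapped.
Row 5: chart row 1, RS - tile across columns 1-17 and work as-is.
Row 6: chart row 2, WS - tiled (columns 1-17): k x k k k k o k k x k k k k o k k; work from column 17 back to 1 with k<->p swapped.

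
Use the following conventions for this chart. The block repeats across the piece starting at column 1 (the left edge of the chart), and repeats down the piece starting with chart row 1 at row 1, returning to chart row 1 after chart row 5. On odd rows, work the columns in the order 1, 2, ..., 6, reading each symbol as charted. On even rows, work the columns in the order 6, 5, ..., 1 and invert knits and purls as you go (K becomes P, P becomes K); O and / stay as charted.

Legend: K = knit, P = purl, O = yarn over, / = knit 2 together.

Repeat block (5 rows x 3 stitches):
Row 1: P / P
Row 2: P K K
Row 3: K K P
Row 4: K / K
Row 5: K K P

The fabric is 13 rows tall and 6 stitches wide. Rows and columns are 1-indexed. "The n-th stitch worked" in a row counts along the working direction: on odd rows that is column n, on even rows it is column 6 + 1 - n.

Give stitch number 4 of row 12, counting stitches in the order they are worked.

Result:
P

Derivation:
For row 12: chart row = ((12-1) mod 5) + 1 = 2; this is a WS (even) row.
Chart row 2 tiled across columns 1-6: P K K P K K
WS row: flip the tiled sequence (start at column 6) and apply K<->P; O and / stay.
Row 12 as worked: P P K P P K
The 4th stitch worked is P.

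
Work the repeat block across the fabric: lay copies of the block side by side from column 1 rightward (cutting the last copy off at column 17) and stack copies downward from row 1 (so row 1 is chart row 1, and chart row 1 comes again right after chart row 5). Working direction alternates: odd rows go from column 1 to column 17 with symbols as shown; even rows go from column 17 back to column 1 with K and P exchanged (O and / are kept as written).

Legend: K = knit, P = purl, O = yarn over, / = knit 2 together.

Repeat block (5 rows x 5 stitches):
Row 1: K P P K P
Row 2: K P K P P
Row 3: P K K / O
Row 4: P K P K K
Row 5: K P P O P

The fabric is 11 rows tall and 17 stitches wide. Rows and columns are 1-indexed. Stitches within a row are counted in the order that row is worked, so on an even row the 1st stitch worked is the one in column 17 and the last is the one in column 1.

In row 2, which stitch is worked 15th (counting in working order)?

For row 2: chart row = ((2-1) mod 5) + 1 = 2; this is a WS (even) row.
Chart row 2 tiled across columns 1-17: K P K P P K P K P P K P K P P K P
Wrong side: read the tiled row from column 17 down to 1 and exchange K with P (leave O, /).
Row 2 as worked: K P K K P K P K K P K P K K P K P
Stitch 15 in working order -> P

== STITCH ==
P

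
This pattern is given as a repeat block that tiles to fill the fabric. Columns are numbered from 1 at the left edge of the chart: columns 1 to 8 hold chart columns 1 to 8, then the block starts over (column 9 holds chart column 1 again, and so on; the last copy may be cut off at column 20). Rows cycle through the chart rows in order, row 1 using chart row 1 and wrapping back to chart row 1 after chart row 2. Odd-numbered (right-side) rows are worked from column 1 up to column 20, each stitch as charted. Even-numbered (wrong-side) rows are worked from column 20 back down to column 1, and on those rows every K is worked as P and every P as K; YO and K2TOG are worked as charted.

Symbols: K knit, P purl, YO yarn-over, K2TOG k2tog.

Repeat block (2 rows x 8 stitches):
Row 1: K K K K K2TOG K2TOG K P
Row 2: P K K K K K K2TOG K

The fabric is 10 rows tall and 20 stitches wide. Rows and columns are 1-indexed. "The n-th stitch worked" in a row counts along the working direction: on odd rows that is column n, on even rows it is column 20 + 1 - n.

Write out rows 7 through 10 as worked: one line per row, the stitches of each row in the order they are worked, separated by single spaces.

Rows as worked:
K K K K K2TOG K2TOG K P K K K K K2TOG K2TOG K P K K K K
P P P K P K2TOG P P P P P K P K2TOG P P P P P K
K K K K K2TOG K2TOG K P K K K K K2TOG K2TOG K P K K K K
P P P K P K2TOG P P P P P K P K2TOG P P P P P K

Derivation:
Row 7: chart row 1, RS - tile across columns 1-20 and work as-is.
Row 8: chart row 2, WS - tiled (columns 1-20): P K K K K K K2TOG K P K K K K K K2TOG K P K K K; work from column 20 back to 1 with K<->P swapped.
Row 9: chart row 1, RS - tile across columns 1-20 and work as-is.
Row 10: chart row 2, WS - tiled (columns 1-20): P K K K K K K2TOG K P K K K K K K2TOG K P K K K; work from column 20 back to 1 with K<->P swapped.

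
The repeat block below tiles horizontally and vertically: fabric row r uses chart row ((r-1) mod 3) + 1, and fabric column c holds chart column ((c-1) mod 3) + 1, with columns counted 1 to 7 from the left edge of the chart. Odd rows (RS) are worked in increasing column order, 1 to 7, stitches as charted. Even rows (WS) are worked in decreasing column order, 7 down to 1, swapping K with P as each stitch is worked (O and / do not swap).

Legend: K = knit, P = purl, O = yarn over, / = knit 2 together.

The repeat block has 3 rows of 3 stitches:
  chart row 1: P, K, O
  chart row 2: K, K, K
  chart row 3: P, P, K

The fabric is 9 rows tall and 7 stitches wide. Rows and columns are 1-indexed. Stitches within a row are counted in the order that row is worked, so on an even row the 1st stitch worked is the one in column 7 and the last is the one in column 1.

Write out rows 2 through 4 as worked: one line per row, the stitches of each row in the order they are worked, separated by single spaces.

Result:
P P P P P P P
P P K P P K P
K O P K O P K

Derivation:
Row 2: chart row 2, WS - tiled (columns 1-7): K K K K K K K; work from column 7 back to 1 with K<->P swapped.
Row 3: chart row 3, RS - tile across columns 1-7 and work as-is.
Row 4: chart row 1, WS - tiled (columns 1-7): P K O P K O P; work from column 7 back to 1 with K<->P swapped.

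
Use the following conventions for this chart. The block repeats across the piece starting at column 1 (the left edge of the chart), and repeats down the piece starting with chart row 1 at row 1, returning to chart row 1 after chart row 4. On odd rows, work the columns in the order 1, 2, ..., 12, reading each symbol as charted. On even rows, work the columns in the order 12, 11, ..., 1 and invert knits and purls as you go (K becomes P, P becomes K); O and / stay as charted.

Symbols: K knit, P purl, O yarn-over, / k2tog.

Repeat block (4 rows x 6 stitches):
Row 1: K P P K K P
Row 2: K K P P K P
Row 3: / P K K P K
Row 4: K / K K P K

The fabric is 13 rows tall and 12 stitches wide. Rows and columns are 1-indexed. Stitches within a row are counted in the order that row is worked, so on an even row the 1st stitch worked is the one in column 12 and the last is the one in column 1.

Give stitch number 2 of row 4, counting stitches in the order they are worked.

For row 4: chart row = ((4-1) mod 4) + 1 = 4; this is a WS (even) row.
Chart row 4 tiled across columns 1-12: K / K K P K K / K K P K
Wrong side: read the tiled row from column 12 down to 1 and exchange K with P (leave O, /).
Row 4 as worked: P K P P / P P K P P / P
Counting 2 along the worked row gives K.

Stitch:
K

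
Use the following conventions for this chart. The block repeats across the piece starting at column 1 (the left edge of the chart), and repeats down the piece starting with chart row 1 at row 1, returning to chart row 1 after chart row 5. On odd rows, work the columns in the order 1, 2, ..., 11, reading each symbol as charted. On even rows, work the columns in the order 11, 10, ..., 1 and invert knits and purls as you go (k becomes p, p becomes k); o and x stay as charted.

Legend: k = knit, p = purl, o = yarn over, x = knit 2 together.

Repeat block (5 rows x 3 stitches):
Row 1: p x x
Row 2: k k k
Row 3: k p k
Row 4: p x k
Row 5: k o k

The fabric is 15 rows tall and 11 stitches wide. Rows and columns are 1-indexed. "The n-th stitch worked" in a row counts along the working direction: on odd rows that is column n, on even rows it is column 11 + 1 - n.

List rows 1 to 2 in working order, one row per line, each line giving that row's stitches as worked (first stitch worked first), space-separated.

Row 1: chart row 1, RS - tile across columns 1-11 and work as-is.
Row 2: chart row 2, WS - tiled (columns 1-11): k k k k k k k k k k k; work from column 11 back to 1 with k<->p swapped.

Result:
p x x p x x p x x p x
p p p p p p p p p p p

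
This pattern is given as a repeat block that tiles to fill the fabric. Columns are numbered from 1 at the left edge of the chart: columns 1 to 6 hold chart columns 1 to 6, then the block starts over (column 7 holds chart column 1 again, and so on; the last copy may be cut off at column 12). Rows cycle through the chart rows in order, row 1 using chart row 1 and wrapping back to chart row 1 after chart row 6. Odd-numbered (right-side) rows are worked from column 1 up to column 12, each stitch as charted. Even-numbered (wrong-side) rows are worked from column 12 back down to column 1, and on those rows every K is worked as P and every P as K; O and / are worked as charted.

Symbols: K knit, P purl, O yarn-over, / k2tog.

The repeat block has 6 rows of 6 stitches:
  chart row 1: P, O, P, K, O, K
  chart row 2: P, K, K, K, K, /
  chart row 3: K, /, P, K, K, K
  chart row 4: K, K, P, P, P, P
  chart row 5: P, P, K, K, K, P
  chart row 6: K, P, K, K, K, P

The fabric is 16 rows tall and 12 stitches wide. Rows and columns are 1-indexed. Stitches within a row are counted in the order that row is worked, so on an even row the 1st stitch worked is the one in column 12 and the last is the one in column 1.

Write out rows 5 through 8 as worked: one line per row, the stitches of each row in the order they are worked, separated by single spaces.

Row 5: chart row 5, RS - tile across columns 1-12 and work as-is.
Row 6: chart row 6, WS - tiled (columns 1-12): K P K K K P K P K K K P; work from column 12 back to 1 with K<->P swapped.
Row 7: chart row 1, RS - tile across columns 1-12 and work as-is.
Row 8: chart row 2, WS - tiled (columns 1-12): P K K K K / P K K K K /; work from column 12 back to 1 with K<->P swapped.

== ROWS AS WORKED ==
P P K K K P P P K K K P
K P P P K P K P P P K P
P O P K O K P O P K O K
/ P P P P K / P P P P K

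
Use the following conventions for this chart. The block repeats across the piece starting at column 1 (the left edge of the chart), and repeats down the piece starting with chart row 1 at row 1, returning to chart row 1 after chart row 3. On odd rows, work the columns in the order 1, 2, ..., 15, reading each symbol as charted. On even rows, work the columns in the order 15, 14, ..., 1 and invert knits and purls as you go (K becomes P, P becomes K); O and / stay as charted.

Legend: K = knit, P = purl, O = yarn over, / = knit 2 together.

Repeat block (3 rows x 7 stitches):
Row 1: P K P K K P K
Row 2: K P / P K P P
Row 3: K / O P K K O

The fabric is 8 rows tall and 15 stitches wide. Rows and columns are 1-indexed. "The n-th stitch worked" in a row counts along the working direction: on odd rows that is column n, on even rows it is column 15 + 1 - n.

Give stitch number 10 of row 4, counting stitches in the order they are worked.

For row 4: chart row = ((4-1) mod 3) + 1 = 1; this is a WS (even) row.
Chart row 1 tiled across columns 1-15: P K P K K P K P K P K K P K P
Wrong side: read the tiled row from column 15 down to 1 and exchange K with P (leave O, /).
Row 4 as worked: K P K P P K P K P K P P K P K
Counting 10 along the worked row gives K.

== STITCH ==
K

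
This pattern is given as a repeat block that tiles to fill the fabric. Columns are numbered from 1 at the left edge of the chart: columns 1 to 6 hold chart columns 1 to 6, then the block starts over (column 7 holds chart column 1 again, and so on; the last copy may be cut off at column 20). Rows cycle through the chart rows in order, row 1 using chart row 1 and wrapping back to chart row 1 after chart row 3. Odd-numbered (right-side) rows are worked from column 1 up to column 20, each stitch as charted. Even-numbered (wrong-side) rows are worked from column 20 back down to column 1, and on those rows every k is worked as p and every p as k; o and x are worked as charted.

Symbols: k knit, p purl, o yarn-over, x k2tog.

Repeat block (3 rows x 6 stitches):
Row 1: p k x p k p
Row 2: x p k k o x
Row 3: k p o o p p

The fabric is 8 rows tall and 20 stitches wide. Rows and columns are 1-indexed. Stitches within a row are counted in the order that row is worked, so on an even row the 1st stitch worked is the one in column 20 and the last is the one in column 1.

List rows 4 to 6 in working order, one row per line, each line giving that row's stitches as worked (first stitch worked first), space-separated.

Result:
p k k p k x p k k p k x p k k p k x p k
x p k k o x x p k k o x x p k k o x x p
k p k k o o k p k k o o k p k k o o k p

Derivation:
Row 4: chart row 1, WS - tiled (columns 1-20): p k x p k p p k x p k p p k x p k p p k; work from column 20 back to 1 with k<->p swapped.
Row 5: chart row 2, RS - tile across columns 1-20 and work as-is.
Row 6: chart row 3, WS - tiled (columns 1-20): k p o o p p k p o o p p k p o o p p k p; work from column 20 back to 1 with k<->p swapped.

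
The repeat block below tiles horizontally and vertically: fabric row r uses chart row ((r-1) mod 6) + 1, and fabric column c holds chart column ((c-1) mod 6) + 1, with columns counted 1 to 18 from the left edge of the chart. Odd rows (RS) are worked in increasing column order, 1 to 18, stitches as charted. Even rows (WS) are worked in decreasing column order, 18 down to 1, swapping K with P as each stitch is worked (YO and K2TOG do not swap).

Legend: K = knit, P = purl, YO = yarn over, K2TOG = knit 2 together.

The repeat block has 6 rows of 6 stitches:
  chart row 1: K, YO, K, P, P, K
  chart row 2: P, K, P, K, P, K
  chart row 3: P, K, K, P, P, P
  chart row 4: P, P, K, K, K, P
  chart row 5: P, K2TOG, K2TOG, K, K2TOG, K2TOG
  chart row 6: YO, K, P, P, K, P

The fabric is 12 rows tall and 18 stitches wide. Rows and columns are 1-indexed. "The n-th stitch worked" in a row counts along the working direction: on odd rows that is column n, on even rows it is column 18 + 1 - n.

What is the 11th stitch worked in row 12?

Row 12 uses chart row ((12-1) mod 6)+1 = 6. Row 12 is even, so WS.
Chart row 6 tiled across columns 1-18: YO K P P K P YO K P P K P YO K P P K P
WS row: flip the tiled sequence (start at column 18) and apply K<->P; YO and K2TOG stay.
Row 12 as worked: K P K K P YO K P K K P YO K P K K P YO
The 11th stitch worked is P.

== STITCH ==
P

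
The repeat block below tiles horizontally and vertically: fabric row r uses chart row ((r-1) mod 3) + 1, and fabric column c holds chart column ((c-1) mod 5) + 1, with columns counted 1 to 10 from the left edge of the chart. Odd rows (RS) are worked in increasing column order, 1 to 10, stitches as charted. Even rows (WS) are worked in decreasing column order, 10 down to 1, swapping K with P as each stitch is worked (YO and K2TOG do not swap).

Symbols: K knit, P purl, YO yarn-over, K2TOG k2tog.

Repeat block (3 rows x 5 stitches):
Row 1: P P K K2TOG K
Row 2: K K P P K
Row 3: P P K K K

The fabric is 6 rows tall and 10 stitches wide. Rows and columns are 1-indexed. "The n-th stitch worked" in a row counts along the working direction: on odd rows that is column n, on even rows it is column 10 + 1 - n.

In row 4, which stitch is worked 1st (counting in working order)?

For row 4: chart row = ((4-1) mod 3) + 1 = 1; this is a WS (even) row.
Chart row 1 tiled across columns 1-10: P P K K2TOG K P P K K2TOG K
WS: work from column 10 back to column 1 (reverse the tiled row), swapping K<->P (YO and K2TOG unchanged).
Row 4 as worked: P K2TOG P K K P K2TOG P K K
The 1st stitch worked is P.

== STITCH ==
P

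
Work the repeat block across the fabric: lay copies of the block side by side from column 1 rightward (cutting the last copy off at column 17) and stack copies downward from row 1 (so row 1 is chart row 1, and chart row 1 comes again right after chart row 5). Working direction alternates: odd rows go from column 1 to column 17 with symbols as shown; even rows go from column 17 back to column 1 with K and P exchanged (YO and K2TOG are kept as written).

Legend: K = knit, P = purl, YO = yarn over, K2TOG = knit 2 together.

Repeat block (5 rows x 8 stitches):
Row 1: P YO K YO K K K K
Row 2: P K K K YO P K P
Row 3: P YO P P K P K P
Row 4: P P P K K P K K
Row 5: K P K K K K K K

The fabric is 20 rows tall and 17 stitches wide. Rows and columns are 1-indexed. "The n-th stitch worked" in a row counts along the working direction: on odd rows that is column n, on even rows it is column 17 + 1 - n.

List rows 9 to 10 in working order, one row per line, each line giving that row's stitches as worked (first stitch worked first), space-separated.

Row 9: chart row 4, RS - tile across columns 1-17 and work as-is.
Row 10: chart row 5, WS - tiled (columns 1-17): K P K K K K K K K P K K K K K K K; work from column 17 back to 1 with K<->P swapped.

Result:
P P P K K P K K P P P K K P K K P
P P P P P P P K P P P P P P P K P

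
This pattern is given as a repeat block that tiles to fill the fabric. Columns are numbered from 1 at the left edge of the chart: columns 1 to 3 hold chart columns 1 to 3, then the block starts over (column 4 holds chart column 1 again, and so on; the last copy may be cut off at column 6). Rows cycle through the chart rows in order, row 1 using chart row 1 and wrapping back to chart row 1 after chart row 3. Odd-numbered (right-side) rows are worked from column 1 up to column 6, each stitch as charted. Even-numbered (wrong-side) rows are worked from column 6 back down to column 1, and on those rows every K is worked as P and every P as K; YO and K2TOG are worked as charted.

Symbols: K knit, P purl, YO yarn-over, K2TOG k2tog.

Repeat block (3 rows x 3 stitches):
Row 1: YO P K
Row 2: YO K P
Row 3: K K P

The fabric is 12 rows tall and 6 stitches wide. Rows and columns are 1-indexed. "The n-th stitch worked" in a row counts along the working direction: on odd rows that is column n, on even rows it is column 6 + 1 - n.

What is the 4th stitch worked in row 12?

Row 12 uses chart row ((12-1) mod 3)+1 = 3. Row 12 is even, so WS.
Chart row 3 tiled across columns 1-6: K K P K K P
WS: work from column 6 back to column 1 (reverse the tiled row), swapping K<->P (YO and K2TOG unchanged).
Row 12 as worked: K P P K P P
Counting 4 along the worked row gives K.

Result:
K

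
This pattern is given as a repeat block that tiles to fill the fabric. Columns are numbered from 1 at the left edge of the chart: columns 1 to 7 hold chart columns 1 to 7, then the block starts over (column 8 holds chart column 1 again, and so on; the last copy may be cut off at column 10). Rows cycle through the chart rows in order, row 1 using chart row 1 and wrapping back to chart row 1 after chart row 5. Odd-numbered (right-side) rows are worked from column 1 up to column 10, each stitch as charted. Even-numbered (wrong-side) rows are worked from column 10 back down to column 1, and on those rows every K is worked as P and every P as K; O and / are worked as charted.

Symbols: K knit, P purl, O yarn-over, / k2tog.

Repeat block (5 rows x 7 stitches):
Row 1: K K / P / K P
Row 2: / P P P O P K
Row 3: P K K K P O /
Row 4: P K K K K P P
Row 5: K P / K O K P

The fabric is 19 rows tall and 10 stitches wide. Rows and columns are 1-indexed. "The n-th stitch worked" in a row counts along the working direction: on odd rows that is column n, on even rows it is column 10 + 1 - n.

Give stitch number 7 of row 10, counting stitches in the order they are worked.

Row 10: (10-1) mod 5 = 4, so use chart row 5. Even row -> WS.
Chart row 5 tiled across columns 1-10: K P / K O K P K P /
WS row: flip the tiled sequence (start at column 10) and apply K<->P; O and / stay.
Row 10 as worked: / K P K P O P / K P
Counting 7 along the worked row gives P.

== STITCH ==
P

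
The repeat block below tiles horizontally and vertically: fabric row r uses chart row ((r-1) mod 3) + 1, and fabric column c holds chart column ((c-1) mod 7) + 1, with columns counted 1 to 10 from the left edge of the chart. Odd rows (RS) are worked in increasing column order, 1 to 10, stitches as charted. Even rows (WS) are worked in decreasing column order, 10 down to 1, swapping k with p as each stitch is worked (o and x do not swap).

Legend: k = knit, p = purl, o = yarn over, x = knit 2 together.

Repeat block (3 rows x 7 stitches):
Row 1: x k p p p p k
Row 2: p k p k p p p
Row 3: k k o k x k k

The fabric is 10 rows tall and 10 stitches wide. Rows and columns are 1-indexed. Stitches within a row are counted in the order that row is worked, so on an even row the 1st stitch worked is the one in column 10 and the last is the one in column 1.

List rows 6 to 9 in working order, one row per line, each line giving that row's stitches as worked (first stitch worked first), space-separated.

Rows as worked:
o p p p p x p o p p
x k p p p p k x k p
k p k k k k p k p k
k k o k x k k k k o

Derivation:
Row 6: chart row 3, WS - tiled (columns 1-10): k k o k x k k k k o; work from column 10 back to 1 with k<->p swapped.
Row 7: chart row 1, RS - tile across columns 1-10 and work as-is.
Row 8: chart row 2, WS - tiled (columns 1-10): p k p k p p p p k p; work from column 10 back to 1 with k<->p swapped.
Row 9: chart row 3, RS - tile across columns 1-10 and work as-is.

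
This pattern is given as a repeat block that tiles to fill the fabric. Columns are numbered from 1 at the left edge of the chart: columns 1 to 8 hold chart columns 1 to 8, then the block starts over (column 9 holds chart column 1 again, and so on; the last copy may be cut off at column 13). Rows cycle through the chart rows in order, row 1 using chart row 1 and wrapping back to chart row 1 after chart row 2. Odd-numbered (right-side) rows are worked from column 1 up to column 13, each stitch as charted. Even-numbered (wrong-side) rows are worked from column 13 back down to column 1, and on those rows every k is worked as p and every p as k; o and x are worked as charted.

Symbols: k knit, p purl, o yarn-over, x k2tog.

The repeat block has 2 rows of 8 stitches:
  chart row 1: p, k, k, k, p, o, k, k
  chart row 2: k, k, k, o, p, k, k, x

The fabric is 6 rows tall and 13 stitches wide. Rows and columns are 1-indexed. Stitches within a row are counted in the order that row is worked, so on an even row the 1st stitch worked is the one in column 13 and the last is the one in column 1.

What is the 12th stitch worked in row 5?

Stitch:
k

Derivation:
Row 5 uses chart row ((5-1) mod 2)+1 = 1. Row 5 is odd, so RS.
Chart row 1 tiled across columns 1-13: p k k k p o k k p k k k p
RS: work column 1 to column 13, symbols as charted — the tiled row is the row as worked.
Stitch 12 in working order -> k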